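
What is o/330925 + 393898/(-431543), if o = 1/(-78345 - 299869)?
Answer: -7042922572142949/7716017688649550 ≈ -0.91277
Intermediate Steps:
o = -1/378214 (o = 1/(-378214) = -1/378214 ≈ -2.6440e-6)
o/330925 + 393898/(-431543) = -1/378214/330925 + 393898/(-431543) = -1/378214*1/330925 + 393898*(-1/431543) = -1/125160467950 - 393898/431543 = -7042922572142949/7716017688649550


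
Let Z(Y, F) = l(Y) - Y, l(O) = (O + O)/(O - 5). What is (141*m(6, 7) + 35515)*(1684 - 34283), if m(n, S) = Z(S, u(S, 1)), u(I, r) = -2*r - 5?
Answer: -1157753485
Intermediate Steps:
u(I, r) = -5 - 2*r
l(O) = 2*O/(-5 + O) (l(O) = (2*O)/(-5 + O) = 2*O/(-5 + O))
Z(Y, F) = -Y + 2*Y/(-5 + Y) (Z(Y, F) = 2*Y/(-5 + Y) - Y = -Y + 2*Y/(-5 + Y))
m(n, S) = S*(7 - S)/(-5 + S)
(141*m(6, 7) + 35515)*(1684 - 34283) = (141*(7*(7 - 1*7)/(-5 + 7)) + 35515)*(1684 - 34283) = (141*(7*(7 - 7)/2) + 35515)*(-32599) = (141*(7*(½)*0) + 35515)*(-32599) = (141*0 + 35515)*(-32599) = (0 + 35515)*(-32599) = 35515*(-32599) = -1157753485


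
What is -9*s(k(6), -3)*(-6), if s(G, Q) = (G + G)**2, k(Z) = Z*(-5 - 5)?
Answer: 777600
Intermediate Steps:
k(Z) = -10*Z (k(Z) = Z*(-10) = -10*Z)
s(G, Q) = 4*G**2 (s(G, Q) = (2*G)**2 = 4*G**2)
-9*s(k(6), -3)*(-6) = -36*(-10*6)**2*(-6) = -36*(-60)**2*(-6) = -36*3600*(-6) = -9*14400*(-6) = -129600*(-6) = 777600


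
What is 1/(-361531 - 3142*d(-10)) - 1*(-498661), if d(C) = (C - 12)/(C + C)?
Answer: 910024410691/1824936 ≈ 4.9866e+5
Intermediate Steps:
d(C) = (-12 + C)/(2*C) (d(C) = (-12 + C)/((2*C)) = (-12 + C)*(1/(2*C)) = (-12 + C)/(2*C))
1/(-361531 - 3142*d(-10)) - 1*(-498661) = 1/(-361531 - 1571*(-12 - 10)/(-10)) - 1*(-498661) = 1/(-361531 - 1571*(-1)*(-22)/10) + 498661 = 1/(-361531 - 3142*11/10) + 498661 = 1/(-361531 - 17281/5) + 498661 = 1/(-1824936/5) + 498661 = -5/1824936 + 498661 = 910024410691/1824936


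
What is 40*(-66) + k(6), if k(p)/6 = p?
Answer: -2604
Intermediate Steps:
k(p) = 6*p
40*(-66) + k(6) = 40*(-66) + 6*6 = -2640 + 36 = -2604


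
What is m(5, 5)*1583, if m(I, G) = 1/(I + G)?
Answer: 1583/10 ≈ 158.30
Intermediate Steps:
m(I, G) = 1/(G + I)
m(5, 5)*1583 = 1583/(5 + 5) = 1583/10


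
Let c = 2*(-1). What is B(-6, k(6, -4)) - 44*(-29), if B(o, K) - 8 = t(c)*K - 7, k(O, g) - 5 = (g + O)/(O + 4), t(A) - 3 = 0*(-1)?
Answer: 6463/5 ≈ 1292.6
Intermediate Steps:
c = -2
t(A) = 3 (t(A) = 3 + 0*(-1) = 3 + 0 = 3)
k(O, g) = 5 + (O + g)/(4 + O) (k(O, g) = 5 + (g + O)/(O + 4) = 5 + (O + g)/(4 + O))
B(o, K) = 1 + 3*K (B(o, K) = 8 + (3*K - 7) = 8 + (-7 + 3*K) = 1 + 3*K)
B(-6, k(6, -4)) - 44*(-29) = (1 + 3*((20 - 4 + 6*6)/(4 + 6))) - 44*(-29) = (1 + 3*((20 - 4 + 36)/10)) + 1276 = (1 + 3*((1/10)*52)) + 1276 = (1 + 3*(26/5)) + 1276 = (1 + 78/5) + 1276 = 83/5 + 1276 = 6463/5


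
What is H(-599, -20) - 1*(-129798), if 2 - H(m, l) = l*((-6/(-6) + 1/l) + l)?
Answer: 129419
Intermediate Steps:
H(m, l) = 2 - l*(1 + l + 1/l) (H(m, l) = 2 - l*((-6/(-6) + 1/l) + l) = 2 - l*((-6*(-1/6) + 1/l) + l) = 2 - l*((1 + 1/l) + l) = 2 - l*(1 + l + 1/l))
H(-599, -20) - 1*(-129798) = (1 - 1*(-20) - 1*(-20)**2) - 1*(-129798) = (1 + 20 - 1*400) + 129798 = (1 + 20 - 400) + 129798 = -379 + 129798 = 129419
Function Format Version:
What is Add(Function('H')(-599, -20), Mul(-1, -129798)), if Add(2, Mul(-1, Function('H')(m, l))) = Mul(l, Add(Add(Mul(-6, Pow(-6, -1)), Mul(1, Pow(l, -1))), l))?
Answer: 129419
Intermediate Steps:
Function('H')(m, l) = Add(2, Mul(-1, l, Add(1, l, Pow(l, -1)))) (Function('H')(m, l) = Add(2, Mul(-1, Mul(l, Add(Add(Mul(-6, Pow(-6, -1)), Mul(1, Pow(l, -1))), l)))) = Add(2, Mul(-1, Mul(l, Add(Add(Mul(-6, Rational(-1, 6)), Pow(l, -1)), l)))) = Add(2, Mul(-1, Mul(l, Add(Add(1, Pow(l, -1)), l)))) = Add(2, Mul(-1, Mul(l, Add(1, l, Pow(l, -1))))) = Add(2, Mul(-1, l, Add(1, l, Pow(l, -1)))))
Add(Function('H')(-599, -20), Mul(-1, -129798)) = Add(Add(1, Mul(-1, -20), Mul(-1, Pow(-20, 2))), Mul(-1, -129798)) = Add(Add(1, 20, Mul(-1, 400)), 129798) = Add(Add(1, 20, -400), 129798) = Add(-379, 129798) = 129419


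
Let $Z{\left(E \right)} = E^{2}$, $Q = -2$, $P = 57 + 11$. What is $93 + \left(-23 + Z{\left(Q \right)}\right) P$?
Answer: $-1199$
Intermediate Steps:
$P = 68$
$93 + \left(-23 + Z{\left(Q \right)}\right) P = 93 + \left(-23 + \left(-2\right)^{2}\right) 68 = 93 + \left(-23 + 4\right) 68 = 93 - 1292 = -1199$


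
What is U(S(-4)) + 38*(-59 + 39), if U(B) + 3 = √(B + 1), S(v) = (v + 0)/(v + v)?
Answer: -763 + √6/2 ≈ -761.78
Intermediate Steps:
S(v) = ½ (S(v) = v/((2*v)) = v*(1/(2*v)) = ½)
U(B) = -3 + √(1 + B) (U(B) = -3 + √(B + 1) = -3 + √(1 + B))
U(S(-4)) + 38*(-59 + 39) = (-3 + √(1 + ½)) + 38*(-59 + 39) = (-3 + √(3/2)) + 38*(-20) = (-3 + √6/2) - 760 = -763 + √6/2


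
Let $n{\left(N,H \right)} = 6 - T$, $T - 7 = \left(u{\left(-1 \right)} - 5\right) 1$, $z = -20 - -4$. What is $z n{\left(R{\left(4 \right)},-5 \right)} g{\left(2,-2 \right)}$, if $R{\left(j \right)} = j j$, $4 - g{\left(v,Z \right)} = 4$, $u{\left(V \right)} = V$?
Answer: $0$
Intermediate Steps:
$g{\left(v,Z \right)} = 0$ ($g{\left(v,Z \right)} = 4 - 4 = 0$)
$z = -16$ ($z = -20 + 4 = -16$)
$R{\left(j \right)} = j^{2}$
$T = 1$ ($T = 7 + \left(-1 - 5\right) 1 = 7 - 6 = 1$)
$n{\left(N,H \right)} = 5$ ($n{\left(N,H \right)} = 6 - 1 = 5$)
$z n{\left(R{\left(4 \right)},-5 \right)} g{\left(2,-2 \right)} = \left(-16\right) 5 \cdot 0 = \left(-80\right) 0 = 0$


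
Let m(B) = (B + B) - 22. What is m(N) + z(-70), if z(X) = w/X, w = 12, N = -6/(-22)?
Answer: -8326/385 ≈ -21.626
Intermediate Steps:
N = 3/11 (N = -6*(-1/22) = 3/11 ≈ 0.27273)
m(B) = -22 + 2*B (m(B) = 2*B - 22 = -22 + 2*B)
z(X) = 12/X
m(N) + z(-70) = (-22 + 2*(3/11)) + 12/(-70) = (-22 + 6/11) + 12*(-1/70) = -236/11 - 6/35 = -8326/385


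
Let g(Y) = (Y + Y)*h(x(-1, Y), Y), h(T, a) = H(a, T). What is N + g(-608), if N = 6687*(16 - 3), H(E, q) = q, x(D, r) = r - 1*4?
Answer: 831123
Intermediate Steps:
x(D, r) = -4 + r (x(D, r) = r - 4 = -4 + r)
h(T, a) = T
N = 86931 (N = 6687*13 = 86931)
g(Y) = 2*Y*(-4 + Y) (g(Y) = (Y + Y)*(-4 + Y) = (2*Y)*(-4 + Y) = 2*Y*(-4 + Y))
N + g(-608) = 86931 + 2*(-608)*(-4 - 608) = 86931 + 2*(-608)*(-612) = 86931 + 744192 = 831123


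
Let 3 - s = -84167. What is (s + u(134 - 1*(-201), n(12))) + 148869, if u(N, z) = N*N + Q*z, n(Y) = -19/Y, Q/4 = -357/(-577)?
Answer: 199215067/577 ≈ 3.4526e+5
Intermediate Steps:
s = 84170 (s = 3 - 1*(-84167) = 3 + 84167 = 84170)
Q = 1428/577 (Q = 4*(-357/(-577)) = 4*(-357*(-1/577)) = 4*(357/577) = 1428/577 ≈ 2.4749)
u(N, z) = N² + 1428*z/577 (u(N, z) = N*N + 1428*z/577 = N² + 1428*z/577)
(s + u(134 - 1*(-201), n(12))) + 148869 = (84170 + ((134 - 1*(-201))² + 1428*(-19/12)/577)) + 148869 = (84170 + ((134 + 201)² + 1428*(-19*1/12)/577)) + 148869 = (84170 + (335² + (1428/577)*(-19/12))) + 148869 = (84170 + (112225 - 2261/577)) + 148869 = (84170 + 64751564/577) + 148869 = 113317654/577 + 148869 = 199215067/577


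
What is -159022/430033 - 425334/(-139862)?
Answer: 80333260529/30072637723 ≈ 2.6713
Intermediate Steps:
-159022/430033 - 425334/(-139862) = -159022*1/430033 - 425334*(-1/139862) = -159022/430033 + 212667/69931 = 80333260529/30072637723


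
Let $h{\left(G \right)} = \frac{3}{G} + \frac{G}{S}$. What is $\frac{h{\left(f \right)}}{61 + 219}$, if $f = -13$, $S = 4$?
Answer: $- \frac{181}{14560} \approx -0.012431$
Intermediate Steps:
$h{\left(G \right)} = \frac{3}{G} + \frac{G}{4}$
$\frac{h{\left(f \right)}}{61 + 219} = \frac{\frac{3}{-13} + \frac{1}{4} \left(-13\right)}{61 + 219} = \frac{3 \left(- \frac{1}{13}\right) - \frac{13}{4}}{280} = \frac{- \frac{3}{13} - \frac{13}{4}}{280} = \frac{1}{280} \left(- \frac{181}{52}\right) = - \frac{181}{14560}$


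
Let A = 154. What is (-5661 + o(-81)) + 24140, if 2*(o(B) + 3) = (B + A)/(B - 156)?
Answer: 8757551/474 ≈ 18476.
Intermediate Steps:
o(B) = -3 + (154 + B)/(2*(-156 + B)) (o(B) = -3 + ((B + 154)/(B - 156))/2 = -3 + ((154 + B)/(-156 + B))/2 = -3 + (154 + B)/(2*(-156 + B)))
(-5661 + o(-81)) + 24140 = (-5661 + 5*(218 - 1*(-81))/(2*(-156 - 81))) + 24140 = (-5661 + (5/2)*(218 + 81)/(-237)) + 24140 = (-5661 + (5/2)*(-1/237)*299) + 24140 = (-5661 - 1495/474) + 24140 = -2684809/474 + 24140 = 8757551/474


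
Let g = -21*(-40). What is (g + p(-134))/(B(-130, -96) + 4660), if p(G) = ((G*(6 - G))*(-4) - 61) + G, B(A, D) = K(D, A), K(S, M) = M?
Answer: 15137/906 ≈ 16.708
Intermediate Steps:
B(A, D) = A
g = 840
p(G) = -61 + G - 4*G*(6 - G) (p(G) = (-4*G*(6 - G) - 61) + G = (-61 - 4*G*(6 - G)) + G = -61 + G - 4*G*(6 - G))
(g + p(-134))/(B(-130, -96) + 4660) = (840 + (-61 - 23*(-134) + 4*(-134)²))/(-130 + 4660) = (840 + (-61 + 3082 + 4*17956))/4530 = (840 + (-61 + 3082 + 71824))*(1/4530) = (840 + 74845)*(1/4530) = 75685*(1/4530) = 15137/906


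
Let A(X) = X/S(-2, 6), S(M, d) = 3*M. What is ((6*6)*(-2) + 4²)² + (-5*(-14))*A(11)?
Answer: 9023/3 ≈ 3007.7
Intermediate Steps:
A(X) = -X/6 (A(X) = X/((3*(-2))) = X/(-6) = X*(-⅙) = -X/6)
((6*6)*(-2) + 4²)² + (-5*(-14))*A(11) = ((6*6)*(-2) + 4²)² + (-5*(-14))*(-⅙*11) = (36*(-2) + 16)² + 70*(-11/6) = (-72 + 16)² - 385/3 = (-56)² - 385/3 = 3136 - 385/3 = 9023/3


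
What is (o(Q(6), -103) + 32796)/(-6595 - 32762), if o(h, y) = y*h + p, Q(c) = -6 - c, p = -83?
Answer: -33949/39357 ≈ -0.86259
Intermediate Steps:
o(h, y) = -83 + h*y (o(h, y) = y*h - 83 = h*y - 83 = -83 + h*y)
(o(Q(6), -103) + 32796)/(-6595 - 32762) = ((-83 + (-6 - 1*6)*(-103)) + 32796)/(-6595 - 32762) = ((-83 + (-6 - 6)*(-103)) + 32796)/(-39357) = ((-83 - 12*(-103)) + 32796)*(-1/39357) = ((-83 + 1236) + 32796)*(-1/39357) = (1153 + 32796)*(-1/39357) = 33949*(-1/39357) = -33949/39357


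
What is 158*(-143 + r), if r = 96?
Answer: -7426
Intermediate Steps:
158*(-143 + r) = 158*(-143 + 96) = 158*(-47) = -7426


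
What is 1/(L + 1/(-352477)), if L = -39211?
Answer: -352477/13820975648 ≈ -2.5503e-5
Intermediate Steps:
1/(L + 1/(-352477)) = 1/(-39211 + 1/(-352477)) = 1/(-39211 - 1/352477) = 1/(-13820975648/352477) = -352477/13820975648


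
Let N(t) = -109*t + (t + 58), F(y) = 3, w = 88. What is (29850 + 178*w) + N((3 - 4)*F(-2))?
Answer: 45896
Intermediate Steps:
N(t) = 58 - 108*t (N(t) = -109*t + (58 + t) = 58 - 108*t)
(29850 + 178*w) + N((3 - 4)*F(-2)) = (29850 + 178*88) + (58 - 108*(3 - 4)*3) = (29850 + 15664) + (58 - (-108)*3) = 45514 + (58 - 108*(-3)) = 45514 + (58 + 324) = 45514 + 382 = 45896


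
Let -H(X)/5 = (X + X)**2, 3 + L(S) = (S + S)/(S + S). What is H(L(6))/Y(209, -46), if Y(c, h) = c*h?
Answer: 40/4807 ≈ 0.0083212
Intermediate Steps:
L(S) = -2 (L(S) = -3 + (S + S)/(S + S) = -3 + (2*S)/((2*S)) = -3 + (2*S)*(1/(2*S)) = -3 + 1 = -2)
H(X) = -20*X**2 (H(X) = -5*(X + X)**2 = -5*4*X**2 = -20*X**2)
H(L(6))/Y(209, -46) = (-20*(-2)**2)/((209*(-46))) = -20*4/(-9614) = -80*(-1/9614) = 40/4807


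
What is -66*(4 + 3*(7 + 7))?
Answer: -3036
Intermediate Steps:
-66*(4 + 3*(7 + 7)) = -66*(4 + 3*14) = -66*(4 + 42) = -66*46 = -3036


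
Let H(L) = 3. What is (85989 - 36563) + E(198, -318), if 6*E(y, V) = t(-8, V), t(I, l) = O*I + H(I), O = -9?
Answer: 98877/2 ≈ 49439.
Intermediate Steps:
t(I, l) = 3 - 9*I (t(I, l) = -9*I + 3 = 3 - 9*I)
E(y, V) = 25/2 (E(y, V) = (3 - 9*(-8))/6 = (3 + 72)/6 = (1/6)*75 = 25/2)
(85989 - 36563) + E(198, -318) = (85989 - 36563) + 25/2 = 49426 + 25/2 = 98877/2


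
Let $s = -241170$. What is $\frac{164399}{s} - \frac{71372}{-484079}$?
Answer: $- \frac{62369318281}{116745332430} \approx -0.53423$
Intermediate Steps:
$\frac{164399}{s} - \frac{71372}{-484079} = \frac{164399}{-241170} - \frac{71372}{-484079} = 164399 \left(- \frac{1}{241170}\right) - - \frac{71372}{484079} = - \frac{164399}{241170} + \frac{71372}{484079} = - \frac{62369318281}{116745332430}$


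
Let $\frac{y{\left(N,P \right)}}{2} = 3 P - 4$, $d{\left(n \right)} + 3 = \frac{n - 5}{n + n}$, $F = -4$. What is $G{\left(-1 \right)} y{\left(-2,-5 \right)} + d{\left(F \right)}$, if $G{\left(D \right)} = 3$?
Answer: $- \frac{927}{8} \approx -115.88$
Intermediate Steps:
$d{\left(n \right)} = -3 + \frac{-5 + n}{2 n}$ ($d{\left(n \right)} = -3 + \frac{n - 5}{n + n} = -3 + \frac{-5 + n}{2 n}$)
$y{\left(N,P \right)} = -8 + 6 P$ ($y{\left(N,P \right)} = 2 \left(3 P - 4\right) = 2 \left(-4 + 3 P\right) = -8 + 6 P$)
$G{\left(-1 \right)} y{\left(-2,-5 \right)} + d{\left(F \right)} = 3 \left(-8 + 6 \left(-5\right)\right) + \frac{5 \left(-1 - -4\right)}{2 \left(-4\right)} = 3 \left(-8 - 30\right) + \frac{5}{2} \left(- \frac{1}{4}\right) \left(-1 + 4\right) = 3 \left(-38\right) + \frac{5}{2} \left(- \frac{1}{4}\right) 3 = -114 - \frac{15}{8} = - \frac{927}{8}$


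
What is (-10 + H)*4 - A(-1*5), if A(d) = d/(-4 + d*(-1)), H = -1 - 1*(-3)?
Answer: -27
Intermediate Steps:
H = 2 (H = -1 + 3 = 2)
A(d) = d/(-4 - d)
(-10 + H)*4 - A(-1*5) = (-10 + 2)*4 - (-1)*(-1*5)/(4 - 1*5) = -8*4 - (-1)*(-5)/(4 - 5) = -32 - (-1)*(-5)/(-1) = -32 - (-1)*(-5)*(-1) = -32 - 1*(-5) = -32 + 5 = -27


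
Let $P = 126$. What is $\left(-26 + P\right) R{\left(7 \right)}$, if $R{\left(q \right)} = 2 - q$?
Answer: $-500$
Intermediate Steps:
$\left(-26 + P\right) R{\left(7 \right)} = \left(-26 + 126\right) \left(2 - 7\right) = 100 \left(2 - 7\right) = 100 \left(-5\right) = -500$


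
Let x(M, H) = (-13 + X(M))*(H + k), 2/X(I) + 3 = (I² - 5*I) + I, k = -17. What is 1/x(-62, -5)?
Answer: 4089/1169410 ≈ 0.0034966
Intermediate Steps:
X(I) = 2/(-3 + I² - 4*I) (X(I) = 2/(-3 + ((I² - 5*I) + I)) = 2/(-3 + (I² - 4*I)) = 2/(-3 + I² - 4*I))
x(M, H) = (-17 + H)*(-13 + 2/(-3 + M² - 4*M)) (x(M, H) = (-13 + 2/(-3 + M² - 4*M))*(H - 17) = (-13 + 2/(-3 + M² - 4*M))*(-17 + H) = (-17 + H)*(-13 + 2/(-3 + M² - 4*M)))
1/x(-62, -5) = 1/((34 - 2*(-5) + 13*(17 - 1*(-5))*(3 - 1*(-62)² + 4*(-62)))/(3 - 1*(-62)² + 4*(-62))) = 1/((34 + 10 + 13*(17 + 5)*(3 - 1*3844 - 248))/(3 - 1*3844 - 248)) = 1/((34 + 10 + 13*22*(3 - 3844 - 248))/(3 - 3844 - 248)) = 1/((34 + 10 + 13*22*(-4089))/(-4089)) = 1/(-(34 + 10 - 1169454)/4089) = 1/(-1/4089*(-1169410)) = 1/(1169410/4089) = 4089/1169410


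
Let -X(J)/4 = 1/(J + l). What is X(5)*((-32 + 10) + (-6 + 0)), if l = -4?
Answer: 112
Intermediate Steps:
X(J) = -4/(-4 + J) (X(J) = -4/(J - 4) = -4/(-4 + J))
X(5)*((-32 + 10) + (-6 + 0)) = (-4/(-4 + 5))*((-32 + 10) + (-6 + 0)) = (-4/1)*(-22 - 6) = -4*1*(-28) = -4*(-28) = 112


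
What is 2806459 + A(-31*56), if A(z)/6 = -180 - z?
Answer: 2815795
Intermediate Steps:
A(z) = -1080 - 6*z (A(z) = 6*(-180 - z) = -1080 - 6*z)
2806459 + A(-31*56) = 2806459 + (-1080 - (-186)*56) = 2806459 + (-1080 - 6*(-1736)) = 2806459 + (-1080 + 10416) = 2806459 + 9336 = 2815795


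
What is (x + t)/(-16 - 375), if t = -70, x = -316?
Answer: 386/391 ≈ 0.98721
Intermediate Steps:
(x + t)/(-16 - 375) = (-316 - 70)/(-16 - 375) = -386/(-391) = -386*(-1/391) = 386/391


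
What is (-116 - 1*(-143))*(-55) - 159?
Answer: -1644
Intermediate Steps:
(-116 - 1*(-143))*(-55) - 159 = (-116 + 143)*(-55) - 159 = 27*(-55) - 159 = -1485 - 159 = -1644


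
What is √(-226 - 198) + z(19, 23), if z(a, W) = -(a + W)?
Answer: -42 + 2*I*√106 ≈ -42.0 + 20.591*I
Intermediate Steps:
z(a, W) = -W - a (z(a, W) = -(W + a) = -W - a)
√(-226 - 198) + z(19, 23) = √(-226 - 198) + (-1*23 - 1*19) = √(-424) + (-23 - 19) = 2*I*√106 - 42 = -42 + 2*I*√106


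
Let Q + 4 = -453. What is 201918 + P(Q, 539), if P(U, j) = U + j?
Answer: 202000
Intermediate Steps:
Q = -457 (Q = -4 - 453 = -457)
201918 + P(Q, 539) = 201918 + (-457 + 539) = 201918 + 82 = 202000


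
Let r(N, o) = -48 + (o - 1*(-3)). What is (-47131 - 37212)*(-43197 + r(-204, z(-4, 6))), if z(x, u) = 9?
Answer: 3646400919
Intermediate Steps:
r(N, o) = -45 + o (r(N, o) = -48 + (o + 3) = -48 + (3 + o) = -45 + o)
(-47131 - 37212)*(-43197 + r(-204, z(-4, 6))) = (-47131 - 37212)*(-43197 + (-45 + 9)) = -84343*(-43197 - 36) = -84343*(-43233) = 3646400919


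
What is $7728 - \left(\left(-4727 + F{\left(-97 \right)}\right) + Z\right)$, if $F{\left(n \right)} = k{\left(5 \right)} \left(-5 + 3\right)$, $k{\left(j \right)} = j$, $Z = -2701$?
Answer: $15166$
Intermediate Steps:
$F{\left(n \right)} = -10$ ($F{\left(n \right)} = 5 \left(-5 + 3\right) = 5 \left(-2\right) = -10$)
$7728 - \left(\left(-4727 + F{\left(-97 \right)}\right) + Z\right) = 7728 - \left(\left(-4727 - 10\right) - 2701\right) = 7728 - \left(-4737 - 2701\right) = 7728 - -7438 = 7728 + 7438 = 15166$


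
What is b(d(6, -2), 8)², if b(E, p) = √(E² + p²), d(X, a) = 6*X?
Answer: 1360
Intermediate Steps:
b(d(6, -2), 8)² = (√((6*6)² + 8²))² = (√(36² + 64))² = (√(1296 + 64))² = (√1360)² = (4*√85)² = 1360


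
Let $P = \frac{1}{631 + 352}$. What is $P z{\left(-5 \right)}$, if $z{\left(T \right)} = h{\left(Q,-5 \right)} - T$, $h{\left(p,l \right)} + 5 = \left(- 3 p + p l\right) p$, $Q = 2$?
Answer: $- \frac{32}{983} \approx -0.032553$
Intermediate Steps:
$h{\left(p,l \right)} = -5 + p \left(- 3 p + l p\right)$ ($h{\left(p,l \right)} = -5 + \left(- 3 p + p l\right) p = -5 + \left(- 3 p + l p\right) p = -5 + p \left(- 3 p + l p\right)$)
$P = \frac{1}{983} \approx 0.0010173$
$z{\left(T \right)} = -37 - T$ ($z{\left(T \right)} = \left(-5 - 3 \cdot 2^{2} - 5 \cdot 2^{2}\right) - T = \left(-5 - 12 - 20\right) - T = -37 - T$)
$P z{\left(-5 \right)} = \frac{-37 - -5}{983} = \frac{-37 + 5}{983} = \frac{1}{983} \left(-32\right) = - \frac{32}{983}$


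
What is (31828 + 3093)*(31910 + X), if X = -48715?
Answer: -586847405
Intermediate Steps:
(31828 + 3093)*(31910 + X) = (31828 + 3093)*(31910 - 48715) = 34921*(-16805) = -586847405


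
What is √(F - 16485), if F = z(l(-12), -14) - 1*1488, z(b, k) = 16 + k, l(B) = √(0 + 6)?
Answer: I*√17971 ≈ 134.06*I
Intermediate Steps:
l(B) = √6
F = -1486 (F = (16 - 14) - 1*1488 = 2 - 1488 = -1486)
√(F - 16485) = √(-1486 - 16485) = √(-17971) = I*√17971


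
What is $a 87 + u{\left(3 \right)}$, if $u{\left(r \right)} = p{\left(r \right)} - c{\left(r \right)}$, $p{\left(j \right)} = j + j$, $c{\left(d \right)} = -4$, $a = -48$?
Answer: $-4166$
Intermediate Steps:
$p{\left(j \right)} = 2 j$
$u{\left(r \right)} = 4 + 2 r$ ($u{\left(r \right)} = 2 r - -4 = 2 r + 4 = 4 + 2 r$)
$a 87 + u{\left(3 \right)} = \left(-48\right) 87 + \left(4 + 2 \cdot 3\right) = -4176 + \left(4 + 6\right) = -4176 + 10 = -4166$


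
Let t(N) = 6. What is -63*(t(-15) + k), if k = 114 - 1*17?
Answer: -6489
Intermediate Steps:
k = 97 (k = 114 - 17 = 97)
-63*(t(-15) + k) = -63*(6 + 97) = -63*103 = -6489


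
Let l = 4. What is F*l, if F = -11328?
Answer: -45312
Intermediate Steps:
F*l = -11328*4 = -45312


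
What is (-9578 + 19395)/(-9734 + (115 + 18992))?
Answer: 9817/9373 ≈ 1.0474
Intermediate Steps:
(-9578 + 19395)/(-9734 + (115 + 18992)) = 9817/(-9734 + 19107) = 9817/9373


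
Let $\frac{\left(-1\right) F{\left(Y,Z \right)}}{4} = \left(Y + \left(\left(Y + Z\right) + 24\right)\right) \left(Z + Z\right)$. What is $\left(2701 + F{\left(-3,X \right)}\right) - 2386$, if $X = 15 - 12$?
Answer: $-189$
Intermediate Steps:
$X = 3$ ($X = 15 - 12 = 3$)
$F{\left(Y,Z \right)} = - 8 Z \left(24 + Z + 2 Y\right)$ ($F{\left(Y,Z \right)} = - 4 \left(Y + \left(\left(Y + Z\right) + 24\right)\right) \left(Z + Z\right) = - 4 \left(Y + \left(24 + Y + Z\right)\right) 2 Z = - 4 \left(24 + Z + 2 Y\right) 2 Z = - 4 \cdot 2 Z \left(24 + Z + 2 Y\right) = - 8 Z \left(24 + Z + 2 Y\right)$)
$\left(2701 + F{\left(-3,X \right)}\right) - 2386 = \left(2701 - 24 \left(24 + 3 + 2 \left(-3\right)\right)\right) - 2386 = \left(2701 - 24 \left(24 + 3 - 6\right)\right) - 2386 = \left(2701 - 24 \cdot 21\right) - 2386 = \left(2701 - 504\right) - 2386 = 2197 - 2386 = -189$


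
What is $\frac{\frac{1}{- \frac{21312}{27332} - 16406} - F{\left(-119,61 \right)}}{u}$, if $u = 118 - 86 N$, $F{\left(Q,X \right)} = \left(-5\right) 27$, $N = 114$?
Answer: $- \frac{15134509177}{1085873496836} \approx -0.013938$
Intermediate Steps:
$F{\left(Q,X \right)} = -135$
$u = -9686$ ($u = 118 - 9804 = -9686$)
$\frac{\frac{1}{- \frac{21312}{27332} - 16406} - F{\left(-119,61 \right)}}{u} = \frac{\frac{1}{- \frac{21312}{27332} - 16406} - -135}{-9686} = \left(\frac{1}{\left(-21312\right) \frac{1}{27332} - 16406} + 135\right) \left(- \frac{1}{9686}\right) = \left(\frac{1}{- \frac{5328}{6833} - 16406} + 135\right) \left(- \frac{1}{9686}\right) = \left(\frac{1}{- \frac{112107526}{6833}} + 135\right) \left(- \frac{1}{9686}\right) = \left(- \frac{6833}{112107526} + 135\right) \left(- \frac{1}{9686}\right) = \frac{15134509177}{112107526} \left(- \frac{1}{9686}\right) = - \frac{15134509177}{1085873496836}$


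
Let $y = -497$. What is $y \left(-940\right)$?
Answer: $467180$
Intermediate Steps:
$y \left(-940\right) = \left(-497\right) \left(-940\right) = 467180$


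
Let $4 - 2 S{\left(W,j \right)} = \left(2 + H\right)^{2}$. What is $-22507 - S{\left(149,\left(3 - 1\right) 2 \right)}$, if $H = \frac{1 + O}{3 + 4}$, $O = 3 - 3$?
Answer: $- \frac{2205657}{98} \approx -22507.0$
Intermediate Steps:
$O = 0$ ($O = 3 - 3 = 0$)
$H = \frac{1}{7}$ ($H = \frac{1 + 0}{3 + 4} = 1 \cdot \frac{1}{7} = \frac{1}{7} \approx 0.14286$)
$S{\left(W,j \right)} = - \frac{29}{98}$ ($S{\left(W,j \right)} = 2 - \frac{\left(2 + \frac{1}{7}\right)^{2}}{2} = 2 - \frac{\left(\frac{15}{7}\right)^{2}}{2} = 2 - \frac{225}{98} = - \frac{29}{98}$)
$-22507 - S{\left(149,\left(3 - 1\right) 2 \right)} = -22507 - - \frac{29}{98} = -22507 + \frac{29}{98} = - \frac{2205657}{98}$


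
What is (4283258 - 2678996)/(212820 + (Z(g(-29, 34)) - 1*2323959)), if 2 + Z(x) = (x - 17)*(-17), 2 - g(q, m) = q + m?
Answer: -145842/191891 ≈ -0.76003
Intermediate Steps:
g(q, m) = 2 - m - q (g(q, m) = 2 - (q + m) = 2 - (m + q) = 2 + (-m - q) = 2 - m - q)
Z(x) = 287 - 17*x (Z(x) = -2 + (x - 17)*(-17) = -2 + (-17 + x)*(-17) = -2 + (289 - 17*x) = 287 - 17*x)
(4283258 - 2678996)/(212820 + (Z(g(-29, 34)) - 1*2323959)) = (4283258 - 2678996)/(212820 + ((287 - 17*(2 - 1*34 - 1*(-29))) - 1*2323959)) = 1604262/(212820 + ((287 - 17*(2 - 34 + 29)) - 2323959)) = 1604262/(212820 + ((287 - 17*(-3)) - 2323959)) = 1604262/(212820 + ((287 + 51) - 2323959)) = 1604262/(212820 + (338 - 2323959)) = 1604262/(212820 - 2323621) = 1604262/(-2110801) = 1604262*(-1/2110801) = -145842/191891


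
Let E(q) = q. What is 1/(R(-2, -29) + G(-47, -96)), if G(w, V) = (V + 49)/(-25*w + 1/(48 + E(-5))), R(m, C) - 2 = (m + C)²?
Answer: 50526/48654517 ≈ 0.0010385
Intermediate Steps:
R(m, C) = 2 + (C + m)² (R(m, C) = 2 + (m + C)² = 2 + (C + m)²)
G(w, V) = (49 + V)/(1/43 - 25*w) (G(w, V) = (V + 49)/(-25*w + 1/(48 - 5)) = (49 + V)/(-25*w + 1/43) = (49 + V)/(1/43 - 25*w))
1/(R(-2, -29) + G(-47, -96)) = 1/((2 + (-29 - 2)²) + 43*(-49 - 1*(-96))/(-1 + 1075*(-47))) = 1/((2 + (-31)²) + 43*(-49 + 96)/(-1 - 50525)) = 1/((2 + 961) + 43*47/(-50526)) = 1/(963 + 43*(-1/50526)*47) = 1/(963 - 2021/50526) = 1/(48654517/50526) = 50526/48654517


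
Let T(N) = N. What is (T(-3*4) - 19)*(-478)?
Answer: 14818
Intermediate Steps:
(T(-3*4) - 19)*(-478) = (-3*4 - 19)*(-478) = (-12 - 19)*(-478) = -31*(-478) = 14818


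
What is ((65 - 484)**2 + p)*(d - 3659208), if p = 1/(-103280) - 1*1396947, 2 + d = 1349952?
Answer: 145650382022758949/51640 ≈ 2.8205e+12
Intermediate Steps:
d = 1349950 (d = -2 + 1349952 = 1349950)
p = -144276686161/103280 (p = -1/103280 - 1396947 = -144276686161/103280 ≈ -1.3969e+6)
((65 - 484)**2 + p)*(d - 3659208) = ((65 - 484)**2 - 144276686161/103280)*(1349950 - 3659208) = ((-419)**2 - 144276686161/103280)*(-2309258) = (175561 - 144276686161/103280)*(-2309258) = -126144746081/103280*(-2309258) = 145650382022758949/51640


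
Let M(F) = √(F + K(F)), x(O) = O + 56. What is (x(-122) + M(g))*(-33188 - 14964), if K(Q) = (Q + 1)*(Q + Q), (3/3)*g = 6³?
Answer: 3178032 - 866736*√290 ≈ -1.1582e+7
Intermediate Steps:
g = 216 (g = 6³ = 216)
x(O) = 56 + O
K(Q) = 2*Q*(1 + Q) (K(Q) = (1 + Q)*(2*Q) = 2*Q*(1 + Q))
M(F) = √(F + 2*F*(1 + F))
(x(-122) + M(g))*(-33188 - 14964) = ((56 - 122) + √(216*(3 + 2*216)))*(-33188 - 14964) = (-66 + √(216*(3 + 432)))*(-48152) = (-66 + √(216*435))*(-48152) = (-66 + √93960)*(-48152) = (-66 + 18*√290)*(-48152) = 3178032 - 866736*√290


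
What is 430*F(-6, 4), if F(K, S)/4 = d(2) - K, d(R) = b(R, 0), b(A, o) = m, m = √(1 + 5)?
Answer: 10320 + 1720*√6 ≈ 14533.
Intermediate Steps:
m = √6 ≈ 2.4495
b(A, o) = √6
d(R) = √6
F(K, S) = -4*K + 4*√6 (F(K, S) = 4*(√6 - K) = -4*K + 4*√6)
430*F(-6, 4) = 430*(-4*(-6) + 4*√6) = 430*(24 + 4*√6) = 10320 + 1720*√6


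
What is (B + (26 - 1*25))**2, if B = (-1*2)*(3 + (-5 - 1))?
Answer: 49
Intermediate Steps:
B = 6 (B = -2*(3 - 6) = -2*(-3) = 6)
(B + (26 - 1*25))**2 = (6 + (26 - 1*25))**2 = (6 + (26 - 25))**2 = (6 + 1)**2 = 7**2 = 49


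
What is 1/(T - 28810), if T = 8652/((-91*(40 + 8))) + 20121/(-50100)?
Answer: -54275/1563792054 ≈ -3.4707e-5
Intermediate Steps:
T = -129304/54275 (T = 8652/((-91*48)) + 20121*(-1/50100) = 8652/(-4368) - 6707/16700 = 8652*(-1/4368) - 6707/16700 = -103/52 - 6707/16700 = -129304/54275 ≈ -2.3824)
1/(T - 28810) = 1/(-129304/54275 - 28810) = 1/(-1563792054/54275) = -54275/1563792054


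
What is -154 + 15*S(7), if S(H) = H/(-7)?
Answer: -169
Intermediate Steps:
S(H) = -H/7 (S(H) = H*(-⅐) = -H/7)
-154 + 15*S(7) = -154 + 15*(-⅐*7) = -154 + 15*(-1) = -154 - 15 = -169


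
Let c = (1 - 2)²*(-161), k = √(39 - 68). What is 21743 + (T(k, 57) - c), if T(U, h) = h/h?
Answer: 21905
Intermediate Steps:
k = I*√29 (k = √(-29) = I*√29 ≈ 5.3852*I)
T(U, h) = 1
c = -161 (c = (-1)²*(-161) = 1*(-161) = -161)
21743 + (T(k, 57) - c) = 21743 + (1 - 1*(-161)) = 21743 + (1 + 161) = 21743 + 162 = 21905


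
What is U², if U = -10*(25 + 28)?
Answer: 280900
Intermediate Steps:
U = -530 (U = -10*53 = -530)
U² = (-530)² = 280900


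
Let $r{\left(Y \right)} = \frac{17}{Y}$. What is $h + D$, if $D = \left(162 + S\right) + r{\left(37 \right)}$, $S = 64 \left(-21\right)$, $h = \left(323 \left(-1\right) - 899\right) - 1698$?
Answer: $- \frac{151757}{37} \approx -4101.5$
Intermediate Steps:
$h = -2920$ ($h = \left(-323 - 899\right) - 1698 = -1222 - 1698 = -2920$)
$S = -1344$
$D = - \frac{43717}{37}$ ($D = \left(162 - 1344\right) + \frac{17}{37} = -1182 + 17 \cdot \frac{1}{37} = -1182 + \frac{17}{37} = - \frac{43717}{37} \approx -1181.5$)
$h + D = -2920 - \frac{43717}{37} = - \frac{151757}{37}$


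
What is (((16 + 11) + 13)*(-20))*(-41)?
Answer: 32800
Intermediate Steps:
(((16 + 11) + 13)*(-20))*(-41) = ((27 + 13)*(-20))*(-41) = (40*(-20))*(-41) = -800*(-41) = 32800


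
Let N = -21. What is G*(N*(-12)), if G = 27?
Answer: 6804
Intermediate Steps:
G*(N*(-12)) = 27*(-21*(-12)) = 27*252 = 6804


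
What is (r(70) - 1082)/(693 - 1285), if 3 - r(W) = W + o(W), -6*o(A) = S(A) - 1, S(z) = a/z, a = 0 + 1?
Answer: 160883/82880 ≈ 1.9412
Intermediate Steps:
a = 1
S(z) = 1/z
o(A) = 1/6 - 1/(6*A) (o(A) = -(1/A - 1)/6 = -(-1 + 1/A)/6 = 1/6 - 1/(6*A))
r(W) = 3 - W - (-1 + W)/(6*W) (r(W) = 3 - (W + (-1 + W)/(6*W)) = 3 + (-W - (-1 + W)/(6*W)) = 3 - W - (-1 + W)/(6*W))
(r(70) - 1082)/(693 - 1285) = ((17/6 - 1*70 + (1/6)/70) - 1082)/(693 - 1285) = ((17/6 - 70 + (1/6)*(1/70)) - 1082)/(-592) = ((17/6 - 70 + 1/420) - 1082)*(-1/592) = (-9403/140 - 1082)*(-1/592) = -160883/140*(-1/592) = 160883/82880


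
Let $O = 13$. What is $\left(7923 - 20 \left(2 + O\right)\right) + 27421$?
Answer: $35044$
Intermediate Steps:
$\left(7923 - 20 \left(2 + O\right)\right) + 27421 = \left(7923 - 20 \left(2 + 13\right)\right) + 27421 = \left(7923 - 300\right) + 27421 = 7623 + 27421 = 35044$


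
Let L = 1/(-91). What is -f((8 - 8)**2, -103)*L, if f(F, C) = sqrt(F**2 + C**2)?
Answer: 103/91 ≈ 1.1319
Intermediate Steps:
L = -1/91 ≈ -0.010989
f(F, C) = sqrt(C**2 + F**2)
-f((8 - 8)**2, -103)*L = -sqrt((-103)**2 + ((8 - 8)**2)**2)*(-1)/91 = -sqrt(10609 + (0**2)**2)*(-1)/91 = -sqrt(10609 + 0**2)*(-1)/91 = -sqrt(10609 + 0)*(-1)/91 = -sqrt(10609)*(-1)/91 = -103*(-1)/91 = -1*(-103/91) = 103/91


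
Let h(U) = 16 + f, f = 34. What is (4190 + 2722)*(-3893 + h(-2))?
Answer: -26562816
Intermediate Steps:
h(U) = 50 (h(U) = 16 + 34 = 50)
(4190 + 2722)*(-3893 + h(-2)) = (4190 + 2722)*(-3893 + 50) = 6912*(-3843) = -26562816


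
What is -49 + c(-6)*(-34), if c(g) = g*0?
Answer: -49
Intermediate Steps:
c(g) = 0
-49 + c(-6)*(-34) = -49 + 0*(-34) = -49 + 0 = -49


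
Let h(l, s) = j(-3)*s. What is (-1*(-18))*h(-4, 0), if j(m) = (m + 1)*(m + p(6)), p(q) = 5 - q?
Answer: 0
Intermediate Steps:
j(m) = (1 + m)*(-1 + m) (j(m) = (m + 1)*(m + (5 - 1*6)) = (1 + m)*(m + (5 - 6)) = (1 + m)*(m - 1) = (1 + m)*(-1 + m))
h(l, s) = 8*s (h(l, s) = (-1 + (-3)**2)*s = (-1 + 9)*s = 8*s)
(-1*(-18))*h(-4, 0) = (-1*(-18))*(8*0) = 18*0 = 0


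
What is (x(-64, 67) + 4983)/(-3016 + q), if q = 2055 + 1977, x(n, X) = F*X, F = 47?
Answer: 2033/254 ≈ 8.0039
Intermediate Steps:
x(n, X) = 47*X
q = 4032
(x(-64, 67) + 4983)/(-3016 + q) = (47*67 + 4983)/(-3016 + 4032) = (3149 + 4983)/1016 = 8132*(1/1016) = 2033/254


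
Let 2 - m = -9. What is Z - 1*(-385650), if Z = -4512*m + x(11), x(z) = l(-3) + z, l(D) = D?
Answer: 336026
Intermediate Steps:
m = 11 (m = 2 - 1*(-9) = 2 + 9 = 11)
x(z) = -3 + z
Z = -49624 (Z = -4512*11 + (-3 + 11) = -282*176 + 8 = -49632 + 8 = -49624)
Z - 1*(-385650) = -49624 - 1*(-385650) = -49624 + 385650 = 336026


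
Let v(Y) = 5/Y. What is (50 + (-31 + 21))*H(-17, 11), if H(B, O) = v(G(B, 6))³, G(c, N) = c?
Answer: -5000/4913 ≈ -1.0177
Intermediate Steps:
H(B, O) = 125/B³ (H(B, O) = (5/B)³ = 125/B³)
(50 + (-31 + 21))*H(-17, 11) = (50 + (-31 + 21))*(125/(-17)³) = (50 - 10)*(125*(-1/4913)) = 40*(-125/4913) = -5000/4913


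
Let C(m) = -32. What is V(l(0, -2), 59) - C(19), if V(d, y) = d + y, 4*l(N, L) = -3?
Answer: 361/4 ≈ 90.250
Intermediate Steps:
l(N, L) = -¾ (l(N, L) = (¼)*(-3) = -¾)
V(l(0, -2), 59) - C(19) = (-¾ + 59) - 1*(-32) = 233/4 + 32 = 361/4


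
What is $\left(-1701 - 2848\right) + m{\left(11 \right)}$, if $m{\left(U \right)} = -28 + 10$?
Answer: $-4567$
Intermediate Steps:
$m{\left(U \right)} = -18$
$\left(-1701 - 2848\right) + m{\left(11 \right)} = \left(-1701 - 2848\right) - 18 = -4549 - 18 = -4567$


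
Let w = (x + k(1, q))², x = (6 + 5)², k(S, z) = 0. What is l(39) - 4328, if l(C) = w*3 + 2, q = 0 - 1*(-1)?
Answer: 39597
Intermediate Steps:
q = 1 (q = 0 + 1 = 1)
x = 121 (x = 11² = 121)
w = 14641 (w = (121 + 0)² = 121² = 14641)
l(C) = 43925 (l(C) = 14641*3 + 2 = 43923 + 2 = 43925)
l(39) - 4328 = 43925 - 4328 = 39597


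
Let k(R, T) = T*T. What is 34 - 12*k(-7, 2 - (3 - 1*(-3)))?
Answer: -158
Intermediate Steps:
k(R, T) = T**2
34 - 12*k(-7, 2 - (3 - 1*(-3))) = 34 - 12*(2 - (3 - 1*(-3)))**2 = 34 - 12*(2 - (3 + 3))**2 = 34 - 12*(2 - 1*6)**2 = 34 - 12*(2 - 6)**2 = 34 - 12*(-4)**2 = 34 - 12*16 = 34 - 192 = -158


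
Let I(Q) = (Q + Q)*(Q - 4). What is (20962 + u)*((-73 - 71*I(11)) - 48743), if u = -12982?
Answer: -476805000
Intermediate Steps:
I(Q) = 2*Q*(-4 + Q) (I(Q) = (2*Q)*(-4 + Q) = 2*Q*(-4 + Q))
(20962 + u)*((-73 - 71*I(11)) - 48743) = (20962 - 12982)*((-73 - 142*11*(-4 + 11)) - 48743) = 7980*((-73 - 142*11*7) - 48743) = 7980*((-73 - 71*154) - 48743) = 7980*((-73 - 10934) - 48743) = 7980*(-11007 - 48743) = 7980*(-59750) = -476805000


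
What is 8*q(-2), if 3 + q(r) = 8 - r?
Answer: 56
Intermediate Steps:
q(r) = 5 - r (q(r) = -3 + (8 - r) = 5 - r)
8*q(-2) = 8*(5 - 1*(-2)) = 8*(5 + 2) = 8*7 = 56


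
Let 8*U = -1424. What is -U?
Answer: 178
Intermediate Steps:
U = -178 (U = (⅛)*(-1424) = -178)
-U = -1*(-178) = 178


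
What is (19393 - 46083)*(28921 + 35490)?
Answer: -1719129590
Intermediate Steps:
(19393 - 46083)*(28921 + 35490) = -26690*64411 = -1719129590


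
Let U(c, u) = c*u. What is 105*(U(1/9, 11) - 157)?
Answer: -49070/3 ≈ -16357.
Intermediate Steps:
105*(U(1/9, 11) - 157) = 105*(11/9 - 157) = 105*(-1402/9) = -49070/3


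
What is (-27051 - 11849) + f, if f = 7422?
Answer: -31478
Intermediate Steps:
(-27051 - 11849) + f = (-27051 - 11849) + 7422 = -38900 + 7422 = -31478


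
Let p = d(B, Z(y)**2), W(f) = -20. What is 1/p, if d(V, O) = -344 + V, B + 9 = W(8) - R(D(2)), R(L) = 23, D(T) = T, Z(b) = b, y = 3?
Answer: -1/396 ≈ -0.0025253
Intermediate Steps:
B = -52 (B = -9 + (-20 - 1*23) = -9 + (-20 - 23) = -9 - 43 = -52)
p = -396 (p = -344 - 52 = -396)
1/p = 1/(-396) = -1/396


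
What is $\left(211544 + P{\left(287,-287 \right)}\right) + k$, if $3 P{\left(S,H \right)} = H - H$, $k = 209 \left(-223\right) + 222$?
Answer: $165159$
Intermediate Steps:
$k = -46385$ ($k = -46607 + 222 = -46385$)
$P{\left(S,H \right)} = 0$ ($P{\left(S,H \right)} = \frac{H - H}{3} = \frac{1}{3} \cdot 0 = 0$)
$\left(211544 + P{\left(287,-287 \right)}\right) + k = \left(211544 + 0\right) - 46385 = 211544 - 46385 = 165159$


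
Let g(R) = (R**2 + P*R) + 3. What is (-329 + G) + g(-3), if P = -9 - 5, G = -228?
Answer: -503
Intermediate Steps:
P = -14
g(R) = 3 + R**2 - 14*R (g(R) = (R**2 - 14*R) + 3 = 3 + R**2 - 14*R)
(-329 + G) + g(-3) = (-329 - 228) + (3 + (-3)**2 - 14*(-3)) = -557 + (3 + 9 + 42) = -557 + 54 = -503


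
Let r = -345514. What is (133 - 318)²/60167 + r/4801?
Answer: -20624226613/288861767 ≈ -71.398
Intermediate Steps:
(133 - 318)²/60167 + r/4801 = (133 - 318)²/60167 - 345514/4801 = (-185)²*(1/60167) - 345514*1/4801 = 34225*(1/60167) - 345514/4801 = 34225/60167 - 345514/4801 = -20624226613/288861767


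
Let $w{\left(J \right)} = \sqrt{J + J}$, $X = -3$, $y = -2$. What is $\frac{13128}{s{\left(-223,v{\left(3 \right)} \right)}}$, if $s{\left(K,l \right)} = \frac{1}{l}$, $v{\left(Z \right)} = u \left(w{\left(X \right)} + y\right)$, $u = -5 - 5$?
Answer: $262560 - 131280 i \sqrt{6} \approx 2.6256 \cdot 10^{5} - 3.2157 \cdot 10^{5} i$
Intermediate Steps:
$w{\left(J \right)} = \sqrt{2} \sqrt{J}$ ($w{\left(J \right)} = \sqrt{2 J} = \sqrt{2} \sqrt{J}$)
$u = -10$
$v{\left(Z \right)} = 20 - 10 i \sqrt{6}$ ($v{\left(Z \right)} = - 10 \left(\sqrt{2} \sqrt{-3} - 2\right) = - 10 \left(\sqrt{2} i \sqrt{3} - 2\right) = - 10 \left(i \sqrt{6} - 2\right) = - 10 \left(-2 + i \sqrt{6}\right) = 20 - 10 i \sqrt{6}$)
$\frac{13128}{s{\left(-223,v{\left(3 \right)} \right)}} = \frac{13128}{\frac{1}{20 - 10 i \sqrt{6}}} = 13128 \left(20 - 10 i \sqrt{6}\right) = 262560 - 131280 i \sqrt{6}$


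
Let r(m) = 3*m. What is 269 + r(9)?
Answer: 296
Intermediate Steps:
269 + r(9) = 269 + 3*9 = 269 + 27 = 296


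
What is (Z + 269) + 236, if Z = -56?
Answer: 449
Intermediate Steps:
(Z + 269) + 236 = (-56 + 269) + 236 = 213 + 236 = 449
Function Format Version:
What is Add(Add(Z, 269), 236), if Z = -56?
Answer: 449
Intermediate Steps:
Add(Add(Z, 269), 236) = Add(Add(-56, 269), 236) = Add(213, 236) = 449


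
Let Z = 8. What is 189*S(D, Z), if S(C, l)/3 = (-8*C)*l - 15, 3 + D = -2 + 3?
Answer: 64071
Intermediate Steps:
D = -2 (D = -3 + (-2 + 3) = -3 + 1 = -2)
S(C, l) = -45 - 24*C*l (S(C, l) = 3*((-8*C)*l - 15) = 3*(-8*C*l - 15) = 3*(-15 - 8*C*l) = -45 - 24*C*l)
189*S(D, Z) = 189*(-45 - 24*(-2)*8) = 189*(-45 + 384) = 189*339 = 64071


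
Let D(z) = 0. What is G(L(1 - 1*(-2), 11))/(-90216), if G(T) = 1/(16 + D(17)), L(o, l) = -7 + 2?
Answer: -1/1443456 ≈ -6.9278e-7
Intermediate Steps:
L(o, l) = -5
G(T) = 1/16 (G(T) = 1/(16 + 0) = 1/16)
G(L(1 - 1*(-2), 11))/(-90216) = (1/16)/(-90216) = (1/16)*(-1/90216) = -1/1443456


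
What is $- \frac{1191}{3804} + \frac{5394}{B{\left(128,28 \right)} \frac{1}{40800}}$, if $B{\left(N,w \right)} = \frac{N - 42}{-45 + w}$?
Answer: $- \frac{2371970522671}{54524} \approx -4.3503 \cdot 10^{7}$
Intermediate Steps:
$B{\left(N,w \right)} = \frac{-42 + N}{-45 + w}$
$- \frac{1191}{3804} + \frac{5394}{B{\left(128,28 \right)} \frac{1}{40800}} = - \frac{1191}{3804} + \frac{5394}{\frac{-42 + 128}{-45 + 28} \cdot \frac{1}{40800}} = \left(-1191\right) \frac{1}{3804} + \frac{5394}{\frac{1}{-17} \cdot 86 \cdot \frac{1}{40800}} = - \frac{397}{1268} + \frac{5394}{\left(- \frac{1}{17}\right) 86 \cdot \frac{1}{40800}} = - \frac{397}{1268} + \frac{5394}{\left(- \frac{86}{17}\right) \frac{1}{40800}} = - \frac{397}{1268} + \frac{5394}{- \frac{43}{346800}} = - \frac{397}{1268} + 5394 \left(- \frac{346800}{43}\right) = - \frac{397}{1268} - \frac{1870639200}{43} = - \frac{2371970522671}{54524}$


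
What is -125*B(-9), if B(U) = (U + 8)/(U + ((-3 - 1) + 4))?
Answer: -125/9 ≈ -13.889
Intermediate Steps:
B(U) = (8 + U)/U (B(U) = (8 + U)/(U + (-4 + 4)) = (8 + U)/(U + 0) = (8 + U)/U)
-125*B(-9) = -125*(8 - 9)/(-9) = -(-125)*(-1)/9 = -125*1/9 = -125/9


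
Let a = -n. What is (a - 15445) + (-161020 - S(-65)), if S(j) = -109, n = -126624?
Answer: -49732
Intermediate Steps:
a = 126624 (a = -1*(-126624) = 126624)
(a - 15445) + (-161020 - S(-65)) = (126624 - 15445) + (-161020 - 1*(-109)) = 111179 + (-161020 + 109) = 111179 - 160911 = -49732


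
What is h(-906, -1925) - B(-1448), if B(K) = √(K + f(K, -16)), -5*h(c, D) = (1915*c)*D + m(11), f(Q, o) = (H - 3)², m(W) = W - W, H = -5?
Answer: -667971150 - 2*I*√346 ≈ -6.6797e+8 - 37.202*I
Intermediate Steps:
m(W) = 0
f(Q, o) = 64 (f(Q, o) = (-5 - 3)² = (-8)² = 64)
h(c, D) = -383*D*c (h(c, D) = -((1915*c)*D + 0)/5 = -(1915*D*c + 0)/5 = -383*D*c)
B(K) = √(64 + K) (B(K) = √(K + 64) = √(64 + K))
h(-906, -1925) - B(-1448) = -383*(-1925)*(-906) - √(64 - 1448) = -667971150 - √(-1384) = -667971150 - 2*I*√346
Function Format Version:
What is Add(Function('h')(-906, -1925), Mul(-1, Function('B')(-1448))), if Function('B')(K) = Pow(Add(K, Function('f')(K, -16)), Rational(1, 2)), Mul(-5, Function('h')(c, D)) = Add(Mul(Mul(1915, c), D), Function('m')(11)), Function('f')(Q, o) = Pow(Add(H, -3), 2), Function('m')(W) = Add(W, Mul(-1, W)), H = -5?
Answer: Add(-667971150, Mul(-2, I, Pow(346, Rational(1, 2)))) ≈ Add(-6.6797e+8, Mul(-37.202, I))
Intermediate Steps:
Function('m')(W) = 0
Function('f')(Q, o) = 64 (Function('f')(Q, o) = Pow(Add(-5, -3), 2) = Pow(-8, 2) = 64)
Function('h')(c, D) = Mul(-383, D, c) (Function('h')(c, D) = Mul(Rational(-1, 5), Add(Mul(Mul(1915, c), D), 0)) = Mul(Rational(-1, 5), Add(Mul(1915, D, c), 0)) = Mul(Rational(-1, 5), Mul(1915, D, c)) = Mul(-383, D, c))
Function('B')(K) = Pow(Add(64, K), Rational(1, 2)) (Function('B')(K) = Pow(Add(K, 64), Rational(1, 2)) = Pow(Add(64, K), Rational(1, 2)))
Add(Function('h')(-906, -1925), Mul(-1, Function('B')(-1448))) = Add(Mul(-383, -1925, -906), Mul(-1, Pow(Add(64, -1448), Rational(1, 2)))) = Add(-667971150, Mul(-1, Pow(-1384, Rational(1, 2)))) = Add(-667971150, Mul(-1, Mul(2, I, Pow(346, Rational(1, 2))))) = Add(-667971150, Mul(-2, I, Pow(346, Rational(1, 2))))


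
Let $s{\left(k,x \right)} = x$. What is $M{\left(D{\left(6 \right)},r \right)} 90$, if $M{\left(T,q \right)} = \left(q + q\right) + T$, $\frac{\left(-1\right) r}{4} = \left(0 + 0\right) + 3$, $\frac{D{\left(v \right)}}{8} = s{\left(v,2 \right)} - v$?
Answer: $-5040$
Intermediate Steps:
$D{\left(v \right)} = 16 - 8 v$ ($D{\left(v \right)} = 8 \left(2 - v\right) = 16 - 8 v$)
$r = -12$ ($r = - 4 \left(\left(0 + 0\right) + 3\right) = - 4 \left(0 + 3\right) = \left(-4\right) 3 = -12$)
$M{\left(T,q \right)} = T + 2 q$ ($M{\left(T,q \right)} = 2 q + T = T + 2 q$)
$M{\left(D{\left(6 \right)},r \right)} 90 = \left(\left(16 - 48\right) + 2 \left(-12\right)\right) 90 = \left(\left(16 - 48\right) - 24\right) 90 = \left(-32 - 24\right) 90 = \left(-56\right) 90 = -5040$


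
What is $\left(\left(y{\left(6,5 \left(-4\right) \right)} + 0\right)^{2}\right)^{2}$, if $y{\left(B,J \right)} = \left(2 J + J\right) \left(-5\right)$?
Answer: $8100000000$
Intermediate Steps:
$y{\left(B,J \right)} = - 15 J$ ($y{\left(B,J \right)} = 3 J \left(-5\right) = - 15 J$)
$\left(\left(y{\left(6,5 \left(-4\right) \right)} + 0\right)^{2}\right)^{2} = \left(\left(- 15 \cdot 5 \left(-4\right) + 0\right)^{2}\right)^{2} = \left(\left(\left(-15\right) \left(-20\right) + 0\right)^{2}\right)^{2} = \left(\left(300 + 0\right)^{2}\right)^{2} = \left(300^{2}\right)^{2} = 90000^{2} = 8100000000$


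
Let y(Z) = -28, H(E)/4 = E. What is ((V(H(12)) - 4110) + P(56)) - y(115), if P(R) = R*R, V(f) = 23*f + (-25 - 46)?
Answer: 87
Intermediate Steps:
H(E) = 4*E
V(f) = -71 + 23*f (V(f) = 23*f - 71 = -71 + 23*f)
P(R) = R²
((V(H(12)) - 4110) + P(56)) - y(115) = (((-71 + 23*(4*12)) - 4110) + 56²) - 1*(-28) = (((-71 + 23*48) - 4110) + 3136) + 28 = (((-71 + 1104) - 4110) + 3136) + 28 = ((1033 - 4110) + 3136) + 28 = (-3077 + 3136) + 28 = 59 + 28 = 87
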